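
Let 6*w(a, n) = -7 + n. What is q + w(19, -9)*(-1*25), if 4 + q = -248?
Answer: -556/3 ≈ -185.33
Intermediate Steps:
w(a, n) = -7/6 + n/6 (w(a, n) = (-7 + n)/6 = -7/6 + n/6)
q = -252 (q = -4 - 248 = -252)
q + w(19, -9)*(-1*25) = -252 + (-7/6 + (⅙)*(-9))*(-1*25) = -252 + (-7/6 - 3/2)*(-25) = -252 - 8/3*(-25) = -252 + 200/3 = -556/3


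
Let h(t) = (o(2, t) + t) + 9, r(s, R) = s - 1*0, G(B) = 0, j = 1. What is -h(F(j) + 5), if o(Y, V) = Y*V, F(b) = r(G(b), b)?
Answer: -24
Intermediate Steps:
r(s, R) = s (r(s, R) = s + 0 = s)
F(b) = 0
o(Y, V) = V*Y
h(t) = 9 + 3*t (h(t) = (t*2 + t) + 9 = (2*t + t) + 9 = 3*t + 9 = 9 + 3*t)
-h(F(j) + 5) = -(9 + 3*(0 + 5)) = -(9 + 3*5) = -(9 + 15) = -1*24 = -24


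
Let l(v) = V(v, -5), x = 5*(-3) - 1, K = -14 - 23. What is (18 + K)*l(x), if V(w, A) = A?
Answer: 95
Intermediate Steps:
K = -37
x = -16 (x = -15 - 1 = -16)
l(v) = -5
(18 + K)*l(x) = (18 - 37)*(-5) = -19*(-5) = 95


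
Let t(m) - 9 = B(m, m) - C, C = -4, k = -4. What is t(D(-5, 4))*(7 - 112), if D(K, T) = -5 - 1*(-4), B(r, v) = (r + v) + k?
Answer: -735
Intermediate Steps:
B(r, v) = -4 + r + v (B(r, v) = (r + v) - 4 = -4 + r + v)
D(K, T) = -1 (D(K, T) = -5 + 4 = -1)
t(m) = 9 + 2*m (t(m) = 9 + ((-4 + m + m) - 1*(-4)) = 9 + ((-4 + 2*m) + 4) = 9 + 2*m)
t(D(-5, 4))*(7 - 112) = (9 + 2*(-1))*(7 - 112) = (9 - 2)*(-105) = 7*(-105) = -735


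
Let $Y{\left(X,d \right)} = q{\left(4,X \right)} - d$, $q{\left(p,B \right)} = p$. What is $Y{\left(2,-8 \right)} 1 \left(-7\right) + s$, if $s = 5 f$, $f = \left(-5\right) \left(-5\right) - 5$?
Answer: $16$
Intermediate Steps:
$f = 20$ ($f = 25 - 5 = 20$)
$Y{\left(X,d \right)} = 4 - d$
$s = 100$ ($s = 5 \cdot 20 = 100$)
$Y{\left(2,-8 \right)} 1 \left(-7\right) + s = \left(4 - -8\right) 1 \left(-7\right) + 100 = \left(4 + 8\right) \left(-7\right) + 100 = 12 \left(-7\right) + 100 = -84 + 100 = 16$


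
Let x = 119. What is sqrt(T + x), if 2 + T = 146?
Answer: sqrt(263) ≈ 16.217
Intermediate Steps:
T = 144 (T = -2 + 146 = 144)
sqrt(T + x) = sqrt(144 + 119) = sqrt(263)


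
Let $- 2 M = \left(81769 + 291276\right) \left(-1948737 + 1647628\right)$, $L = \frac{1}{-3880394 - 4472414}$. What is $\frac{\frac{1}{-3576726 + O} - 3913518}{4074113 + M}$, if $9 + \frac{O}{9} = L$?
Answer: $- \frac{233843518434829926956}{3356173995936301876327515} \approx -6.9676 \cdot 10^{-5}$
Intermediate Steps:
$L = - \frac{1}{8352808}$ ($L = \frac{1}{-8352808} = - \frac{1}{8352808} \approx -1.1972 \cdot 10^{-7}$)
$O = - \frac{676577457}{8352808}$ ($O = -81 + 9 \left(- \frac{1}{8352808}\right) = -81 - \frac{9}{8352808} = - \frac{676577457}{8352808} \approx -81.0$)
$M = \frac{112327206905}{2}$ ($M = - \frac{\left(81769 + 291276\right) \left(-1948737 + 1647628\right)}{2} = - \frac{373045 \left(-301109\right)}{2} = \left(- \frac{1}{2}\right) \left(-112327206905\right) = \frac{112327206905}{2} \approx 5.6164 \cdot 10^{10}$)
$\frac{\frac{1}{-3576726 + O} - 3913518}{4074113 + M} = \frac{\frac{1}{-3576726 - \frac{676577457}{8352808}} - 3913518}{4074113 + \frac{112327206905}{2}} = \frac{\frac{1}{- \frac{29876382124065}{8352808}} - 3913518}{\frac{112335355131}{2}} = \left(- \frac{8352808}{29876382124065} - 3913518\right) \frac{2}{112335355131} = \left(- \frac{116921759217414963478}{29876382124065}\right) \frac{2}{112335355131} = - \frac{233843518434829926956}{3356173995936301876327515}$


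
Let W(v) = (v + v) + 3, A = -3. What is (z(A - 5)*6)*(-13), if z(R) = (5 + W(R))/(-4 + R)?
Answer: -52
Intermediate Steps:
W(v) = 3 + 2*v (W(v) = 2*v + 3 = 3 + 2*v)
z(R) = (8 + 2*R)/(-4 + R) (z(R) = (5 + (3 + 2*R))/(-4 + R) = (8 + 2*R)/(-4 + R))
(z(A - 5)*6)*(-13) = ((2*(4 + (-3 - 5))/(-4 + (-3 - 5)))*6)*(-13) = ((2*(4 - 8)/(-4 - 8))*6)*(-13) = ((2*(-4)/(-12))*6)*(-13) = ((2*(-1/12)*(-4))*6)*(-13) = ((⅔)*6)*(-13) = 4*(-13) = -52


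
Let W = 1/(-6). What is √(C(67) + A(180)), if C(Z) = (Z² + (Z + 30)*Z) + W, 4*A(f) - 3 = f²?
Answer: √687189/6 ≈ 138.16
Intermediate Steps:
W = -⅙ ≈ -0.16667
A(f) = ¾ + f²/4
C(Z) = -⅙ + Z² + Z*(30 + Z) (C(Z) = (Z² + (Z + 30)*Z) - ⅙ = (Z² + (30 + Z)*Z) - ⅙ = (Z² + Z*(30 + Z)) - ⅙ = -⅙ + Z² + Z*(30 + Z))
√(C(67) + A(180)) = √((-⅙ + 2*67² + 30*67) + (¾ + (¼)*180²)) = √((-⅙ + 2*4489 + 2010) + (¾ + (¼)*32400)) = √((-⅙ + 8978 + 2010) + (¾ + 8100)) = √(65927/6 + 32403/4) = √(229063/12) = √687189/6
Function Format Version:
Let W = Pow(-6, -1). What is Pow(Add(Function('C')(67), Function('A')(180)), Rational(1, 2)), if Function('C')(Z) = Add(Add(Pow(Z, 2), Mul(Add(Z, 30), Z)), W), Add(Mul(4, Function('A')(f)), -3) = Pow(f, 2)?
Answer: Mul(Rational(1, 6), Pow(687189, Rational(1, 2))) ≈ 138.16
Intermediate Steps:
W = Rational(-1, 6) ≈ -0.16667
Function('A')(f) = Add(Rational(3, 4), Mul(Rational(1, 4), Pow(f, 2)))
Function('C')(Z) = Add(Rational(-1, 6), Pow(Z, 2), Mul(Z, Add(30, Z))) (Function('C')(Z) = Add(Add(Pow(Z, 2), Mul(Add(Z, 30), Z)), Rational(-1, 6)) = Add(Add(Pow(Z, 2), Mul(Add(30, Z), Z)), Rational(-1, 6)) = Add(Add(Pow(Z, 2), Mul(Z, Add(30, Z))), Rational(-1, 6)) = Add(Rational(-1, 6), Pow(Z, 2), Mul(Z, Add(30, Z))))
Pow(Add(Function('C')(67), Function('A')(180)), Rational(1, 2)) = Pow(Add(Add(Rational(-1, 6), Mul(2, Pow(67, 2)), Mul(30, 67)), Add(Rational(3, 4), Mul(Rational(1, 4), Pow(180, 2)))), Rational(1, 2)) = Pow(Add(Add(Rational(-1, 6), Mul(2, 4489), 2010), Add(Rational(3, 4), Mul(Rational(1, 4), 32400))), Rational(1, 2)) = Pow(Add(Add(Rational(-1, 6), 8978, 2010), Add(Rational(3, 4), 8100)), Rational(1, 2)) = Pow(Add(Rational(65927, 6), Rational(32403, 4)), Rational(1, 2)) = Pow(Rational(229063, 12), Rational(1, 2)) = Mul(Rational(1, 6), Pow(687189, Rational(1, 2)))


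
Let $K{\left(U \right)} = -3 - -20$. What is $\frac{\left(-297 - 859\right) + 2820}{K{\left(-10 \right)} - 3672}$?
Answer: $- \frac{1664}{3655} \approx -0.45527$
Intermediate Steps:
$K{\left(U \right)} = 17$ ($K{\left(U \right)} = -3 + 20 = 17$)
$\frac{\left(-297 - 859\right) + 2820}{K{\left(-10 \right)} - 3672} = \frac{\left(-297 - 859\right) + 2820}{17 - 3672} = \frac{\left(-297 - 859\right) + 2820}{-3655} = \left(-1156 + 2820\right) \left(- \frac{1}{3655}\right) = 1664 \left(- \frac{1}{3655}\right) = - \frac{1664}{3655}$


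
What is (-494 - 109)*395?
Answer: -238185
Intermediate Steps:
(-494 - 109)*395 = -603*395 = -238185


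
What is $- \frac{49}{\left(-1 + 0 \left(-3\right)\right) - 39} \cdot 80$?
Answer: $98$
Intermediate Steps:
$- \frac{49}{\left(-1 + 0 \left(-3\right)\right) - 39} \cdot 80 = - \frac{49}{\left(-1 + 0\right) - 39} \cdot 80 = - \frac{49}{-1 - 39} \cdot 80 = - \frac{49}{-40} \cdot 80 = \left(-49\right) \left(- \frac{1}{40}\right) 80 = \frac{49}{40} \cdot 80 = 98$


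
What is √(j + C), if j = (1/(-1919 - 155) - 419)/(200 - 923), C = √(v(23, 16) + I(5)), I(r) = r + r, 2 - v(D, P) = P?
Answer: √(144786414946 + 499668055112*I)/499834 ≈ 1.1536 + 0.86682*I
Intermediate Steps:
v(D, P) = 2 - P
I(r) = 2*r
C = 2*I (C = √((2 - 1*16) + 2*5) = √((2 - 16) + 10) = √(-14 + 10) = √(-4) = 2*I ≈ 2.0*I)
j = 289669/499834 (j = (1/(-2074) - 419)/(-723) = (-1/2074 - 419)*(-1/723) = -869007/2074*(-1/723) = 289669/499834 ≈ 0.57953)
√(j + C) = √(289669/499834 + 2*I)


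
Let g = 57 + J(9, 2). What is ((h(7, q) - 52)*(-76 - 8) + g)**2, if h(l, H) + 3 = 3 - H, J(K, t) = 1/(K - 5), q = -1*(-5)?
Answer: 375623161/16 ≈ 2.3476e+7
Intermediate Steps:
q = 5
J(K, t) = 1/(-5 + K)
h(l, H) = -H (h(l, H) = -3 + (3 - H) = -H)
g = 229/4 (g = 57 + 1/(-5 + 9) = 57 + 1/4 = 229/4 ≈ 57.250)
((h(7, q) - 52)*(-76 - 8) + g)**2 = ((-1*5 - 52)*(-76 - 8) + 229/4)**2 = ((-5 - 52)*(-84) + 229/4)**2 = (-57*(-84) + 229/4)**2 = (4788 + 229/4)**2 = (19381/4)**2 = 375623161/16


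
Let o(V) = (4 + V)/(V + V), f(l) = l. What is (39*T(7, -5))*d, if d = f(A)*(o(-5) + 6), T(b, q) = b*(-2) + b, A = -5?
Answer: 16653/2 ≈ 8326.5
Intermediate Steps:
T(b, q) = -b (T(b, q) = -2*b + b = -b)
o(V) = (4 + V)/(2*V) (o(V) = (4 + V)/((2*V)) = (4 + V)*(1/(2*V)) = (4 + V)/(2*V))
d = -61/2 (d = -5*((½)*(4 - 5)/(-5) + 6) = -5*((½)*(-⅕)*(-1) + 6) = -5*(⅒ + 6) = -5*61/10 = -61/2 ≈ -30.500)
(39*T(7, -5))*d = (39*(-1*7))*(-61/2) = (39*(-7))*(-61/2) = -273*(-61/2) = 16653/2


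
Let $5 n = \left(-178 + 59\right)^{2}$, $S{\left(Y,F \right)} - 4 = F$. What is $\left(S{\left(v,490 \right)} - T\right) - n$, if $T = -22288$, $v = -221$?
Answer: $\frac{99749}{5} \approx 19950.0$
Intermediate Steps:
$S{\left(Y,F \right)} = 4 + F$
$n = \frac{14161}{5}$ ($n = \frac{\left(-178 + 59\right)^{2}}{5} = \frac{\left(-119\right)^{2}}{5} = \frac{1}{5} \cdot 14161 = \frac{14161}{5} \approx 2832.2$)
$\left(S{\left(v,490 \right)} - T\right) - n = \left(\left(4 + 490\right) - -22288\right) - \frac{14161}{5} = \left(494 + 22288\right) - \frac{14161}{5} = 22782 - \frac{14161}{5} = \frac{99749}{5}$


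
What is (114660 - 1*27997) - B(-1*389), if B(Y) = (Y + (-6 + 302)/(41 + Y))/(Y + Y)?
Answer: 5865837901/67686 ≈ 86663.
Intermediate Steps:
B(Y) = (Y + 296/(41 + Y))/(2*Y) (B(Y) = (Y + 296/(41 + Y))/((2*Y)) = (Y + 296/(41 + Y))*(1/(2*Y)) = (Y + 296/(41 + Y))/(2*Y))
(114660 - 1*27997) - B(-1*389) = (114660 - 1*27997) - (296 + (-1*389)**2 + 41*(-1*389))/(2*((-1*389))*(41 - 1*389)) = (114660 - 27997) - (296 + (-389)**2 + 41*(-389))/(2*(-389)*(41 - 389)) = 86663 - (-1)*(296 + 151321 - 15949)/(2*389*(-348)) = 86663 - (-1)*(-1)*135668/(2*389*348) = 86663 - 1*33917/67686 = 86663 - 33917/67686 = 5865837901/67686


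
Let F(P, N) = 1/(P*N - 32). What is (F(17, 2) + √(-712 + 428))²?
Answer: -1135/4 + 2*I*√71 ≈ -283.75 + 16.852*I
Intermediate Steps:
F(P, N) = 1/(-32 + N*P) (F(P, N) = 1/(N*P - 32) = 1/(-32 + N*P))
(F(17, 2) + √(-712 + 428))² = (1/(-32 + 2*17) + √(-712 + 428))² = (1/(-32 + 34) + √(-284))² = (1/2 + 2*I*√71)² = (½ + 2*I*√71)²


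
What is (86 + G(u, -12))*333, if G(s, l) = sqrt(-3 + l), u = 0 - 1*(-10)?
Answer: 28638 + 333*I*sqrt(15) ≈ 28638.0 + 1289.7*I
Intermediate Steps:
u = 10 (u = 0 + 10 = 10)
(86 + G(u, -12))*333 = (86 + sqrt(-3 - 12))*333 = (86 + sqrt(-15))*333 = (86 + I*sqrt(15))*333 = 28638 + 333*I*sqrt(15)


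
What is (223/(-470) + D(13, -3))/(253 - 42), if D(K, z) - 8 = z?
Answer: 2127/99170 ≈ 0.021448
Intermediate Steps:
D(K, z) = 8 + z
(223/(-470) + D(13, -3))/(253 - 42) = (223/(-470) + (8 - 3))/(253 - 42) = (223*(-1/470) + 5)/211 = (-223/470 + 5)*(1/211) = (2127/470)*(1/211) = 2127/99170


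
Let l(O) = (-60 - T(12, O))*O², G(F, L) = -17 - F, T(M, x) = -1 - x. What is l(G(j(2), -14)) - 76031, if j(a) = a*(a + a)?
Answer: -128531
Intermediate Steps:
j(a) = 2*a² (j(a) = a*(2*a) = 2*a²)
l(O) = O²*(-59 + O) (l(O) = (-60 - (-1 - O))*O² = (-60 + (1 + O))*O² = (-59 + O)*O² = O²*(-59 + O))
l(G(j(2), -14)) - 76031 = (-17 - 2*2²)²*(-59 + (-17 - 2*2²)) - 76031 = (-17 - 2*4)²*(-59 + (-17 - 2*4)) - 76031 = (-17 - 1*8)²*(-59 + (-17 - 1*8)) - 76031 = (-17 - 8)²*(-59 + (-17 - 8)) - 76031 = (-25)²*(-59 - 25) - 76031 = 625*(-84) - 76031 = -52500 - 76031 = -128531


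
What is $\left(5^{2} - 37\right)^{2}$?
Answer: $144$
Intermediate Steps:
$\left(5^{2} - 37\right)^{2} = \left(25 - 37\right)^{2} = \left(-12\right)^{2} = 144$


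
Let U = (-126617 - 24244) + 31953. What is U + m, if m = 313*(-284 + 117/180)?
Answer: -4151931/20 ≈ -2.0760e+5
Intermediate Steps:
U = -118908 (U = -150861 + 31953 = -118908)
m = -1773771/20 (m = 313*(-284 + 117*(1/180)) = 313*(-284 + 13/20) = 313*(-5667/20) = -1773771/20 ≈ -88689.)
U + m = -118908 - 1773771/20 = -4151931/20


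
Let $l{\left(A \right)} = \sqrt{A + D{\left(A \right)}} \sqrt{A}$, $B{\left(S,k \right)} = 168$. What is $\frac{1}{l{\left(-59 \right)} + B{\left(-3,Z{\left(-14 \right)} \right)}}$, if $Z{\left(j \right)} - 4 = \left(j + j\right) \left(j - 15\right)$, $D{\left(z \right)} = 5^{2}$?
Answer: $\frac{84}{13109} + \frac{\sqrt{2006}}{26218} \approx 0.0081161$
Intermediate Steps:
$D{\left(z \right)} = 25$
$Z{\left(j \right)} = 4 + 2 j \left(-15 + j\right)$ ($Z{\left(j \right)} = 4 + \left(j + j\right) \left(j - 15\right) = 4 + 2 j \left(-15 + j\right)$)
$l{\left(A \right)} = \sqrt{A} \sqrt{25 + A}$ ($l{\left(A \right)} = \sqrt{A + 25} \sqrt{A} = \sqrt{25 + A} \sqrt{A} = \sqrt{A} \sqrt{25 + A}$)
$\frac{1}{l{\left(-59 \right)} + B{\left(-3,Z{\left(-14 \right)} \right)}} = \frac{1}{\sqrt{-59} \sqrt{25 - 59} + 168} = \frac{1}{i \sqrt{59} \sqrt{-34} + 168} = \frac{1}{i \sqrt{59} i \sqrt{34} + 168} = \frac{1}{- \sqrt{2006} + 168} = \frac{1}{168 - \sqrt{2006}}$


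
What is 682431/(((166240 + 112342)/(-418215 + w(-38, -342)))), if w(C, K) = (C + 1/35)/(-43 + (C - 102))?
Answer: -304667423951421/297386285 ≈ -1.0245e+6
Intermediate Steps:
w(C, K) = (1/35 + C)/(-145 + C) (w(C, K) = (C + 1/35)/(-43 + (-102 + C)) = (1/35 + C)/(-145 + C))
682431/(((166240 + 112342)/(-418215 + w(-38, -342)))) = 682431/(((166240 + 112342)/(-418215 + (1/35 - 38)/(-145 - 38)))) = 682431/((278582/(-418215 - 1329/35/(-183)))) = 682431/((278582/(-418215 - 1/183*(-1329/35)))) = 682431/((278582/(-418215 + 443/2135))) = 682431/((278582/(-892888582/2135))) = 682431/((278582*(-2135/892888582))) = 682431/(-297386285/446444291) = 682431*(-446444291/297386285) = -304667423951421/297386285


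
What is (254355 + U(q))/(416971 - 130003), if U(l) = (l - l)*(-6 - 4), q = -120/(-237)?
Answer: 84785/95656 ≈ 0.88635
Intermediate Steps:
q = 40/79 (q = -120*(-1/237) = 40/79 ≈ 0.50633)
U(l) = 0 (U(l) = 0*(-10) = 0)
(254355 + U(q))/(416971 - 130003) = (254355 + 0)/(416971 - 130003) = 254355/286968 = 254355*(1/286968) = 84785/95656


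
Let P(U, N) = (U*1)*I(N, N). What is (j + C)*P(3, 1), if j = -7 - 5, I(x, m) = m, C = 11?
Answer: -3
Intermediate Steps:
j = -12
P(U, N) = N*U (P(U, N) = (U*1)*N = U*N = N*U)
(j + C)*P(3, 1) = (-12 + 11)*(1*3) = -1*3 = -3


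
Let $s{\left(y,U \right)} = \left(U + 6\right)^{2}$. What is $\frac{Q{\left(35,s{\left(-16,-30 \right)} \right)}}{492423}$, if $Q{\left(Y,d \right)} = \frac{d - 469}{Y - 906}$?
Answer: $- \frac{107}{428900433} \approx -2.4948 \cdot 10^{-7}$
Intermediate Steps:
$s{\left(y,U \right)} = \left(6 + U\right)^{2}$
$Q{\left(Y,d \right)} = \frac{-469 + d}{-906 + Y}$
$\frac{Q{\left(35,s{\left(-16,-30 \right)} \right)}}{492423} = \frac{\frac{1}{-906 + 35} \left(-469 + \left(6 - 30\right)^{2}\right)}{492423} = \frac{-469 + \left(-24\right)^{2}}{-871} \cdot \frac{1}{492423} = - \frac{-469 + 576}{871} \cdot \frac{1}{492423} = \left(- \frac{1}{871}\right) 107 \cdot \frac{1}{492423} = \left(- \frac{107}{871}\right) \frac{1}{492423} = - \frac{107}{428900433}$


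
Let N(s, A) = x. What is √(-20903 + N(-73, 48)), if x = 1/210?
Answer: I*√921822090/210 ≈ 144.58*I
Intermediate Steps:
x = 1/210 ≈ 0.0047619
N(s, A) = 1/210
√(-20903 + N(-73, 48)) = √(-20903 + 1/210) = √(-4389629/210) = I*√921822090/210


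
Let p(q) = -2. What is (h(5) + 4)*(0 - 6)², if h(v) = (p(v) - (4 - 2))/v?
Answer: 576/5 ≈ 115.20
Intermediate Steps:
h(v) = -4/v (h(v) = (-2 - (4 - 2))/v = (-2 - 1*2)/v = (-2 - 2)/v = -4/v)
(h(5) + 4)*(0 - 6)² = (-4/5 + 4)*(0 - 6)² = (-4*⅕ + 4)*(-6)² = (-⅘ + 4)*36 = (16/5)*36 = 576/5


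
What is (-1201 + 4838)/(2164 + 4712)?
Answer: 3637/6876 ≈ 0.52894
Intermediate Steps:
(-1201 + 4838)/(2164 + 4712) = 3637/6876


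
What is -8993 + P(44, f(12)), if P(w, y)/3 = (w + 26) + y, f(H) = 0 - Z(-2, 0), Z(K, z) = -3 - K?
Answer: -8780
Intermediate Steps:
f(H) = 1 (f(H) = 0 - (-3 - 1*(-2)) = 0 - (-3 + 2) = 0 - 1*(-1) = 0 + 1 = 1)
P(w, y) = 78 + 3*w + 3*y (P(w, y) = 3*((w + 26) + y) = 3*((26 + w) + y) = 3*(26 + w + y) = 78 + 3*w + 3*y)
-8993 + P(44, f(12)) = -8993 + (78 + 3*44 + 3*1) = -8993 + (78 + 132 + 3) = -8993 + 213 = -8780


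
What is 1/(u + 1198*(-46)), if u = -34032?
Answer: -1/89140 ≈ -1.1218e-5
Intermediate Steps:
1/(u + 1198*(-46)) = 1/(-34032 + 1198*(-46)) = 1/(-34032 - 55108) = 1/(-89140) = -1/89140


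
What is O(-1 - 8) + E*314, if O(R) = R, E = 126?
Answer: 39555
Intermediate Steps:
O(-1 - 8) + E*314 = (-1 - 8) + 126*314 = -9 + 39564 = 39555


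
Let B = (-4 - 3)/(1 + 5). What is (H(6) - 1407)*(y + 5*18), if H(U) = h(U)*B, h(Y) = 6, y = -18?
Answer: -101808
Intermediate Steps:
B = -7/6 ≈ -1.1667
H(U) = -7 (H(U) = 6*(-7/6) = -7)
(H(6) - 1407)*(y + 5*18) = (-7 - 1407)*(-18 + 5*18) = -1414*(-18 + 90) = -1414*72 = -101808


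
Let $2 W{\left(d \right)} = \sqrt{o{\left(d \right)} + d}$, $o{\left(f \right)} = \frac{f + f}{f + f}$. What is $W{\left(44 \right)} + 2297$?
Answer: $2297 + \frac{3 \sqrt{5}}{2} \approx 2300.4$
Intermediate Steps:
$o{\left(f \right)} = 1$ ($o{\left(f \right)} = \frac{2 f}{2 f} = 2 f \frac{1}{2 f} = 1$)
$W{\left(d \right)} = \frac{\sqrt{1 + d}}{2}$
$W{\left(44 \right)} + 2297 = \frac{\sqrt{1 + 44}}{2} + 2297 = \frac{\sqrt{45}}{2} + 2297 = \frac{3 \sqrt{5}}{2} + 2297 = 2297 + \frac{3 \sqrt{5}}{2}$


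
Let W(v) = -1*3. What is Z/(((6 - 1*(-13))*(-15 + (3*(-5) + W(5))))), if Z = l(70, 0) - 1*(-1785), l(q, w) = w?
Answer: -595/209 ≈ -2.8469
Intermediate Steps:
W(v) = -3
Z = 1785 (Z = 0 - 1*(-1785) = 0 + 1785 = 1785)
Z/(((6 - 1*(-13))*(-15 + (3*(-5) + W(5))))) = 1785/(((6 - 1*(-13))*(-15 + (3*(-5) - 3)))) = 1785/(((6 + 13)*(-15 + (-15 - 3)))) = 1785/((19*(-15 - 18))) = 1785/((19*(-33))) = 1785/(-627) = 1785*(-1/627) = -595/209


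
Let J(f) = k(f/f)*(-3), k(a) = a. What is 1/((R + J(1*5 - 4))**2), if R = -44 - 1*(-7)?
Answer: 1/1600 ≈ 0.00062500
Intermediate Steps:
R = -37 (R = -44 + 7 = -37)
J(f) = -3 (J(f) = (f/f)*(-3) = 1*(-3) = -3)
1/((R + J(1*5 - 4))**2) = 1/((-37 - 3)**2) = 1/((-40)**2) = 1/1600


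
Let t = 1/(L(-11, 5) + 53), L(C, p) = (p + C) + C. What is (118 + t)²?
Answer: 18054001/1296 ≈ 13931.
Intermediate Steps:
L(C, p) = p + 2*C (L(C, p) = (C + p) + C = p + 2*C)
t = 1/36 (t = 1/((5 + 2*(-11)) + 53) = 1/((5 - 22) + 53) = 1/(-17 + 53) = 1/36 ≈ 0.027778)
(118 + t)² = (118 + 1/36)² = (4249/36)² = 18054001/1296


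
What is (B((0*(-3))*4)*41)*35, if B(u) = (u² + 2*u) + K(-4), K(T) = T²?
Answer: 22960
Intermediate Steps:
B(u) = 16 + u² + 2*u (B(u) = (u² + 2*u) + (-4)² = (u² + 2*u) + 16 = 16 + u² + 2*u)
(B((0*(-3))*4)*41)*35 = ((16 + ((0*(-3))*4)² + 2*((0*(-3))*4))*41)*35 = ((16 + (0*4)² + 2*(0*4))*41)*35 = ((16 + 0² + 2*0)*41)*35 = ((16 + 0 + 0)*41)*35 = (16*41)*35 = 656*35 = 22960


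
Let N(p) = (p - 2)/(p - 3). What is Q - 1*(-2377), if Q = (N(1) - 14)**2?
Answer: 10237/4 ≈ 2559.3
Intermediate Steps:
N(p) = (-2 + p)/(-3 + p)
Q = 729/4 (Q = ((-2 + 1)/(-3 + 1) - 14)**2 = (-1/(-2) - 14)**2 = (-1/2*(-1) - 14)**2 = (1/2 - 14)**2 = (-27/2)**2 = 729/4 ≈ 182.25)
Q - 1*(-2377) = 729/4 - 1*(-2377) = 729/4 + 2377 = 10237/4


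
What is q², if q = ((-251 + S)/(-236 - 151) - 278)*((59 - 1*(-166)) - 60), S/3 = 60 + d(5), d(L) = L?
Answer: 34977170222500/16641 ≈ 2.1019e+9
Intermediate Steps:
S = 195 (S = 3*(60 + 5) = 3*65 = 195)
q = -5914150/129 (q = ((-251 + 195)/(-236 - 151) - 278)*((59 - 1*(-166)) - 60) = (-56/(-387) - 278)*((59 + 166) - 60) = (-56*(-1/387) - 278)*(225 - 60) = (56/387 - 278)*165 = -107530/387*165 = -5914150/129 ≈ -45846.)
q² = (-5914150/129)² = 34977170222500/16641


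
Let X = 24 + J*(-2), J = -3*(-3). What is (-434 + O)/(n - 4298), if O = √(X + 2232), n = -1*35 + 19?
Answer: 217/2157 - √2238/4314 ≈ 0.089637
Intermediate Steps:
J = 9
X = 6 (X = 24 + 9*(-2) = 24 - 18 = 6)
n = -16 (n = -35 + 19 = -16)
O = √2238 (O = √(6 + 2232) = √2238 ≈ 47.307)
(-434 + O)/(n - 4298) = (-434 + √2238)/(-16 - 4298) = (-434 + √2238)/(-4314) = (-434 + √2238)*(-1/4314) = 217/2157 - √2238/4314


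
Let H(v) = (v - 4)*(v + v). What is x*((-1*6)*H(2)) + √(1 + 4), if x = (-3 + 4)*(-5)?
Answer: -240 + √5 ≈ -237.76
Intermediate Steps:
x = -5 (x = 1*(-5) = -5)
H(v) = 2*v*(-4 + v) (H(v) = (-4 + v)*(2*v) = 2*v*(-4 + v))
x*((-1*6)*H(2)) + √(1 + 4) = -5*(-1*6)*2*2*(-4 + 2) + √(1 + 4) = -(-30)*2*2*(-2) + √5 = -(-30)*(-8) + √5 = -5*48 + √5 = -240 + √5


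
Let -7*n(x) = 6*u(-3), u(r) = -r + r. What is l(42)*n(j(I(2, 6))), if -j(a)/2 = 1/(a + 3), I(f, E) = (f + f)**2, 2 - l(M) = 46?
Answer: 0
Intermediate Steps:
l(M) = -44 (l(M) = 2 - 1*46 = 2 - 46 = -44)
u(r) = 0
I(f, E) = 4*f**2 (I(f, E) = (2*f)**2 = 4*f**2)
j(a) = -2/(3 + a) (j(a) = -2/(a + 3) = -2/(3 + a))
n(x) = 0 (n(x) = -6*0/7 = -1/7*0 = 0)
l(42)*n(j(I(2, 6))) = -44*0 = 0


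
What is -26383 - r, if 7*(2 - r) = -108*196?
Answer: -29409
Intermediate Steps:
r = 3026 (r = 2 - (-108)*196/7 = 2 - 1/7*(-21168) = 2 + 3024 = 3026)
-26383 - r = -26383 - 1*3026 = -26383 - 3026 = -29409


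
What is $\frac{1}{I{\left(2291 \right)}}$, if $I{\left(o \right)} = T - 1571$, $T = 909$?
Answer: $- \frac{1}{662} \approx -0.0015106$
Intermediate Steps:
$I{\left(o \right)} = -662$ ($I{\left(o \right)} = 909 - 1571 = -662$)
$\frac{1}{I{\left(2291 \right)}} = \frac{1}{-662} = - \frac{1}{662}$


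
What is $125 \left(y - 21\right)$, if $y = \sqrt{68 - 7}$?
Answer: $-2625 + 125 \sqrt{61} \approx -1648.7$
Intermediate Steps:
$y = \sqrt{61} \approx 7.8102$
$125 \left(y - 21\right) = 125 \left(\sqrt{61} - 21\right) = 125 \left(-21 + \sqrt{61}\right) = -2625 + 125 \sqrt{61}$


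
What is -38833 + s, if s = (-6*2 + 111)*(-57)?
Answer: -44476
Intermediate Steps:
s = -5643 (s = (-12 + 111)*(-57) = 99*(-57) = -5643)
-38833 + s = -38833 - 5643 = -44476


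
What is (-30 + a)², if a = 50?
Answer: 400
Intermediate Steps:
(-30 + a)² = (-30 + 50)² = 20² = 400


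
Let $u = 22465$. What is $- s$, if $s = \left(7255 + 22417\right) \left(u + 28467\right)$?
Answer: $-1511254304$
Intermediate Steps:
$s = 1511254304$ ($s = \left(7255 + 22417\right) \left(22465 + 28467\right) = 29672 \cdot 50932 = 1511254304$)
$- s = \left(-1\right) 1511254304 = -1511254304$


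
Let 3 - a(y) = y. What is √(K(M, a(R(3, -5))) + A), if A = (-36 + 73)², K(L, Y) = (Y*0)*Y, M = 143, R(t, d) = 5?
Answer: 37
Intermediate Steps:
a(y) = 3 - y
K(L, Y) = 0 (K(L, Y) = 0*Y = 0)
A = 1369 (A = 37² = 1369)
√(K(M, a(R(3, -5))) + A) = √(0 + 1369) = √1369 = 37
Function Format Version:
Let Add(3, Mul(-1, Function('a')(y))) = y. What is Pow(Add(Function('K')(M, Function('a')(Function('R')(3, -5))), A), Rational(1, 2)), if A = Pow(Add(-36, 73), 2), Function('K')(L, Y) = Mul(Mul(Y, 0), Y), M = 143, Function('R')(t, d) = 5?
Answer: 37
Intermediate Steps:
Function('a')(y) = Add(3, Mul(-1, y))
Function('K')(L, Y) = 0 (Function('K')(L, Y) = Mul(0, Y) = 0)
A = 1369 (A = Pow(37, 2) = 1369)
Pow(Add(Function('K')(M, Function('a')(Function('R')(3, -5))), A), Rational(1, 2)) = Pow(Add(0, 1369), Rational(1, 2)) = Pow(1369, Rational(1, 2)) = 37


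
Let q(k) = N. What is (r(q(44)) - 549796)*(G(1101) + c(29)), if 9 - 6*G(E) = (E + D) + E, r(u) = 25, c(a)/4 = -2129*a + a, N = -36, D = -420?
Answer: 271744658277/2 ≈ 1.3587e+11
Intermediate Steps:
q(k) = -36
c(a) = -8512*a (c(a) = 4*(-2129*a + a) = 4*(-2128*a) = -8512*a)
G(E) = 143/2 - E/3 (G(E) = 3/2 - ((E - 420) + E)/6 = 3/2 - ((-420 + E) + E)/6 = 3/2 - (-420 + 2*E)/6 = 3/2 + (70 - E/3) = 143/2 - E/3)
(r(q(44)) - 549796)*(G(1101) + c(29)) = (25 - 549796)*((143/2 - ⅓*1101) - 8512*29) = -549771*((143/2 - 367) - 246848) = -549771*(-591/2 - 246848) = -549771*(-494287/2) = 271744658277/2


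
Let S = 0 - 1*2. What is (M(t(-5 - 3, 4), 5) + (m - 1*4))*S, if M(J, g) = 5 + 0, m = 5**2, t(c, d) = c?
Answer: -52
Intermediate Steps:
m = 25
M(J, g) = 5
S = -2 (S = 0 - 2 = -2)
(M(t(-5 - 3, 4), 5) + (m - 1*4))*S = (5 + (25 - 1*4))*(-2) = (5 + (25 - 4))*(-2) = (5 + 21)*(-2) = 26*(-2) = -52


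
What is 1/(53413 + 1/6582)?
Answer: 6582/351564367 ≈ 1.8722e-5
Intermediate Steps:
1/(53413 + 1/6582) = 1/(351564367/6582) = 6582/351564367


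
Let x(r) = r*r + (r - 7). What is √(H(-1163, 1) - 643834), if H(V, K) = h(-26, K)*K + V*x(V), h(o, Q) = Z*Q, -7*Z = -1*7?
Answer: I*√1572320870 ≈ 39653.0*I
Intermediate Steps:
x(r) = -7 + r + r² (x(r) = r² + (-7 + r) = -7 + r + r²)
Z = 1 (Z = -(-1)*7/7 = -⅐*(-7) = 1)
h(o, Q) = Q (h(o, Q) = 1*Q = Q)
H(V, K) = K² + V*(-7 + V + V²) (H(V, K) = K*K + V*(-7 + V + V²) = K² + V*(-7 + V + V²))
√(H(-1163, 1) - 643834) = √((1² - 1163*(-7 - 1163 + (-1163)²)) - 643834) = √((1 - 1163*(-7 - 1163 + 1352569)) - 643834) = √((1 - 1163*1351399) - 643834) = √((1 - 1571677037) - 643834) = √(-1571677036 - 643834) = √(-1572320870) = I*√1572320870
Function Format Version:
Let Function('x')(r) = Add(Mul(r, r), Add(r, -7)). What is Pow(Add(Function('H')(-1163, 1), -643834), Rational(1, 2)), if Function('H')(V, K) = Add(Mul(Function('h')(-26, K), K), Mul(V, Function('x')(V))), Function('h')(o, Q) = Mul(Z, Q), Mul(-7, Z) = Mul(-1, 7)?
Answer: Mul(I, Pow(1572320870, Rational(1, 2))) ≈ Mul(39653., I)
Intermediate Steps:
Function('x')(r) = Add(-7, r, Pow(r, 2)) (Function('x')(r) = Add(Pow(r, 2), Add(-7, r)) = Add(-7, r, Pow(r, 2)))
Z = 1 (Z = Mul(Rational(-1, 7), Mul(-1, 7)) = Mul(Rational(-1, 7), -7) = 1)
Function('h')(o, Q) = Q (Function('h')(o, Q) = Mul(1, Q) = Q)
Function('H')(V, K) = Add(Pow(K, 2), Mul(V, Add(-7, V, Pow(V, 2)))) (Function('H')(V, K) = Add(Mul(K, K), Mul(V, Add(-7, V, Pow(V, 2)))) = Add(Pow(K, 2), Mul(V, Add(-7, V, Pow(V, 2)))))
Pow(Add(Function('H')(-1163, 1), -643834), Rational(1, 2)) = Pow(Add(Add(Pow(1, 2), Mul(-1163, Add(-7, -1163, Pow(-1163, 2)))), -643834), Rational(1, 2)) = Pow(Add(Add(1, Mul(-1163, Add(-7, -1163, 1352569))), -643834), Rational(1, 2)) = Pow(Add(Add(1, Mul(-1163, 1351399)), -643834), Rational(1, 2)) = Pow(Add(Add(1, -1571677037), -643834), Rational(1, 2)) = Pow(Add(-1571677036, -643834), Rational(1, 2)) = Pow(-1572320870, Rational(1, 2)) = Mul(I, Pow(1572320870, Rational(1, 2)))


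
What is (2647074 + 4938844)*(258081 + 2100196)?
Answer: 17889695943286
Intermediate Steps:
(2647074 + 4938844)*(258081 + 2100196) = 7585918*2358277 = 17889695943286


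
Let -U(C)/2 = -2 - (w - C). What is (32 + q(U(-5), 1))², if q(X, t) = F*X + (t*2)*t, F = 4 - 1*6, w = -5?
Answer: 676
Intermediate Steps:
F = -2 (F = 4 - 6 = -2)
U(C) = -6 - 2*C (U(C) = -2*(-2 - (-5 - C)) = -2*(-2 + (5 + C)) = -2*(3 + C) = -6 - 2*C)
q(X, t) = -2*X + 2*t² (q(X, t) = -2*X + (t*2)*t = -2*X + (2*t)*t = -2*X + 2*t²)
(32 + q(U(-5), 1))² = (32 + (-2*(-6 - 2*(-5)) + 2*1²))² = (32 + (-2*(-6 + 10) + 2*1))² = (32 + (-2*4 + 2))² = (32 + (-8 + 2))² = (32 - 6)² = 26² = 676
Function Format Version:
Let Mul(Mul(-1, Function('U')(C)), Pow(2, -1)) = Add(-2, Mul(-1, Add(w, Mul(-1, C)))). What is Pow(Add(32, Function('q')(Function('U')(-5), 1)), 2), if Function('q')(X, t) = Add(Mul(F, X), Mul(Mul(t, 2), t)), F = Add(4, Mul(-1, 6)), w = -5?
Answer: 676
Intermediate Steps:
F = -2 (F = Add(4, -6) = -2)
Function('U')(C) = Add(-6, Mul(-2, C)) (Function('U')(C) = Mul(-2, Add(-2, Mul(-1, Add(-5, Mul(-1, C))))) = Mul(-2, Add(-2, Add(5, C))) = Mul(-2, Add(3, C)) = Add(-6, Mul(-2, C)))
Function('q')(X, t) = Add(Mul(-2, X), Mul(2, Pow(t, 2))) (Function('q')(X, t) = Add(Mul(-2, X), Mul(Mul(t, 2), t)) = Add(Mul(-2, X), Mul(Mul(2, t), t)) = Add(Mul(-2, X), Mul(2, Pow(t, 2))))
Pow(Add(32, Function('q')(Function('U')(-5), 1)), 2) = Pow(Add(32, Add(Mul(-2, Add(-6, Mul(-2, -5))), Mul(2, Pow(1, 2)))), 2) = Pow(Add(32, Add(Mul(-2, Add(-6, 10)), Mul(2, 1))), 2) = Pow(Add(32, Add(Mul(-2, 4), 2)), 2) = Pow(Add(32, Add(-8, 2)), 2) = Pow(Add(32, -6), 2) = Pow(26, 2) = 676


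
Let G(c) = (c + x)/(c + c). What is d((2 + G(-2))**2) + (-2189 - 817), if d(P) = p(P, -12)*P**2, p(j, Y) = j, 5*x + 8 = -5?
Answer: -129860497791/64000000 ≈ -2029.1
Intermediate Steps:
x = -13/5 (x = -8/5 + (1/5)*(-5) = -8/5 - 1 = -13/5 ≈ -2.6000)
G(c) = (-13/5 + c)/(2*c) (G(c) = (c - 13/5)/(c + c) = (-13/5 + c)/((2*c)) = (-13/5 + c)*(1/(2*c)) = (-13/5 + c)/(2*c))
d(P) = P**3 (d(P) = P*P**2 = P**3)
d((2 + G(-2))**2) + (-2189 - 817) = ((2 + (1/10)*(-13 + 5*(-2))/(-2))**2)**3 + (-2189 - 817) = ((2 + (1/10)*(-1/2)*(-13 - 10))**2)**3 - 3006 = ((2 + (1/10)*(-1/2)*(-23))**2)**3 - 3006 = ((2 + 23/20)**2)**3 - 3006 = ((63/20)**2)**3 - 3006 = (3969/400)**3 - 3006 = 62523502209/64000000 - 3006 = -129860497791/64000000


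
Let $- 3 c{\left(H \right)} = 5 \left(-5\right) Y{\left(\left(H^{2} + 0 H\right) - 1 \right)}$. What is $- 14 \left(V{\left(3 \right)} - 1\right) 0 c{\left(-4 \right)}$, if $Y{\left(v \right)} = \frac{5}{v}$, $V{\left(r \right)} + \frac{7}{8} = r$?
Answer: $0$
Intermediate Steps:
$V{\left(r \right)} = - \frac{7}{8} + r$
$c{\left(H \right)} = \frac{125}{3 \left(-1 + H^{2}\right)}$ ($c{\left(H \right)} = - \frac{5 \left(-5\right) \frac{5}{\left(H^{2} + 0 H\right) - 1}}{3} = - \frac{\left(-25\right) \frac{5}{\left(H^{2} + 0\right) - 1}}{3} = - \frac{\left(-25\right) \frac{5}{H^{2} - 1}}{3} = - \frac{\left(-25\right) \frac{5}{-1 + H^{2}}}{3} = - \frac{\left(-125\right) \frac{1}{-1 + H^{2}}}{3} = \frac{125}{3 \left(-1 + H^{2}\right)}$)
$- 14 \left(V{\left(3 \right)} - 1\right) 0 c{\left(-4 \right)} = - 14 \left(\left(- \frac{7}{8} + 3\right) - 1\right) 0 \frac{125}{3 \left(-1 + \left(-4\right)^{2}\right)} = - 14 \left(\frac{17}{8} - 1\right) 0 \frac{125}{3 \left(-1 + 16\right)} = - 14 \cdot \frac{9}{8} \cdot 0 \frac{125}{3 \cdot 15} = \left(-14\right) 0 \cdot \frac{125}{3} \cdot \frac{1}{15} = 0 \cdot \frac{25}{9} = 0$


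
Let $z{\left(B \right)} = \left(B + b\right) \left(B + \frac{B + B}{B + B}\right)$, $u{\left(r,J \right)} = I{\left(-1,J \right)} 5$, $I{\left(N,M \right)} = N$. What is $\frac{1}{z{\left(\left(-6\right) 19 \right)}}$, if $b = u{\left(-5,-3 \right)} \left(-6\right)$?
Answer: $\frac{1}{9492} \approx 0.00010535$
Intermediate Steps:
$u{\left(r,J \right)} = -5$ ($u{\left(r,J \right)} = \left(-1\right) 5 = -5$)
$b = 30$ ($b = \left(-5\right) \left(-6\right) = 30$)
$z{\left(B \right)} = \left(1 + B\right) \left(30 + B\right)$ ($z{\left(B \right)} = \left(B + 30\right) \left(B + \frac{B + B}{B + B}\right) = \left(30 + B\right) \left(B + \frac{2 B}{2 B}\right) = \left(30 + B\right) \left(B + 2 B \frac{1}{2 B}\right) = \left(30 + B\right) \left(B + 1\right) = \left(30 + B\right) \left(1 + B\right) = \left(1 + B\right) \left(30 + B\right)$)
$\frac{1}{z{\left(\left(-6\right) 19 \right)}} = \frac{1}{30 + \left(\left(-6\right) 19\right)^{2} + 31 \left(\left(-6\right) 19\right)} = \frac{1}{30 + \left(-114\right)^{2} + 31 \left(-114\right)} = \frac{1}{30 + 12996 - 3534} = \frac{1}{9492}$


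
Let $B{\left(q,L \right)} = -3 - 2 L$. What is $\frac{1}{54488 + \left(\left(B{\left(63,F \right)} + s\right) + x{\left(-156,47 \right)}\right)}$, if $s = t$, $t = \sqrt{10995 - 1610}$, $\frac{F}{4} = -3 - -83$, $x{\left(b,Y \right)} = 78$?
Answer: $\frac{53923}{2907680544} - \frac{\sqrt{9385}}{2907680544} \approx 1.8512 \cdot 10^{-5}$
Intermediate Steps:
$F = 320$ ($F = 4 \left(-3 - -83\right) = 4 \left(-3 + 83\right) = 4 \cdot 80 = 320$)
$t = \sqrt{9385} \approx 96.876$
$s = \sqrt{9385} \approx 96.876$
$\frac{1}{54488 + \left(\left(B{\left(63,F \right)} + s\right) + x{\left(-156,47 \right)}\right)} = \frac{1}{54488 + \left(\left(\left(-3 - 640\right) + \sqrt{9385}\right) + 78\right)} = \frac{1}{54488 + \left(\left(-643 + \sqrt{9385}\right) + 78\right)} = \frac{1}{54488 - \left(565 - \sqrt{9385}\right)} = \frac{1}{53923 + \sqrt{9385}}$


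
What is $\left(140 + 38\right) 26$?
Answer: $4628$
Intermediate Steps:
$\left(140 + 38\right) 26 = 178 \cdot 26 = 4628$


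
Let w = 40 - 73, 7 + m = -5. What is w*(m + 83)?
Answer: -2343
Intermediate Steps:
m = -12 (m = -7 - 5 = -12)
w = -33
w*(m + 83) = -33*(-12 + 83) = -33*71 = -2343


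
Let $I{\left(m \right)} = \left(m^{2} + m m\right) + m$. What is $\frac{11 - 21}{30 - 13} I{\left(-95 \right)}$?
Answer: $- \frac{179550}{17} \approx -10562.0$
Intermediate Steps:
$I{\left(m \right)} = m + 2 m^{2}$ ($I{\left(m \right)} = \left(m^{2} + m^{2}\right) + m = 2 m^{2} + m = m + 2 m^{2}$)
$\frac{11 - 21}{30 - 13} I{\left(-95 \right)} = \frac{11 - 21}{30 - 13} \left(- 95 \left(1 + 2 \left(-95\right)\right)\right) = - \frac{10}{17} \left(- 95 \left(1 - 190\right)\right) = \left(-10\right) \frac{1}{17} \left(\left(-95\right) \left(-189\right)\right) = \left(- \frac{10}{17}\right) 17955 = - \frac{179550}{17}$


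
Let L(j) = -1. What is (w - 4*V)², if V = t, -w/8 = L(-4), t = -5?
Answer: 784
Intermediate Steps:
w = 8 (w = -8*(-1) = 8)
V = -5
(w - 4*V)² = (8 - 4*(-5))² = (8 + 20)² = 28² = 784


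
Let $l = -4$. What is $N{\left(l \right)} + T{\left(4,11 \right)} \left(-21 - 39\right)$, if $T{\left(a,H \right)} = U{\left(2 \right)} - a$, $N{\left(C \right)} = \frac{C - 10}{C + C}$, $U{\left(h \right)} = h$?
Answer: $\frac{487}{4} \approx 121.75$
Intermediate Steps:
$N{\left(C \right)} = \frac{-10 + C}{2 C}$
$T{\left(a,H \right)} = 2 - a$
$N{\left(l \right)} + T{\left(4,11 \right)} \left(-21 - 39\right) = \frac{-10 - 4}{2 \left(-4\right)} + \left(2 - 4\right) \left(-21 - 39\right) = \frac{1}{2} \left(- \frac{1}{4}\right) \left(-14\right) + \left(2 - 4\right) \left(-60\right) = \frac{7}{4} - -120 = \frac{7}{4} + 120 = \frac{487}{4}$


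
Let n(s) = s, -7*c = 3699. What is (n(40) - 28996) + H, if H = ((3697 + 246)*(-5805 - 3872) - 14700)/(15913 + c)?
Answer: -3385527329/107692 ≈ -31437.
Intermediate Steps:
c = -3699/7 (c = -⅐*3699 = -3699/7 ≈ -528.43)
H = -267197777/107692 (H = ((3697 + 246)*(-5805 - 3872) - 14700)/(15913 - 3699/7) = (3943*(-9677) - 14700)/(107692/7) = (-38156411 - 14700)*(7/107692) = -38171111*7/107692 = -267197777/107692 ≈ -2481.1)
(n(40) - 28996) + H = (40 - 28996) - 267197777/107692 = -28956 - 267197777/107692 = -3385527329/107692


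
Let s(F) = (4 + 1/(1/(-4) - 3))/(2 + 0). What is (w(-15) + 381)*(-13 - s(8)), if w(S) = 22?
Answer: -5983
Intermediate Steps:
s(F) = 24/13 (s(F) = (4 + 1/(-1/4 - 3))/2 = (4 + 1/(-13/4))*(1/2) = (4 - 4/13)*(1/2) = (48/13)*(1/2) = 24/13)
(w(-15) + 381)*(-13 - s(8)) = (22 + 381)*(-13 - 1*24/13) = 403*(-13 - 24/13) = 403*(-193/13) = -5983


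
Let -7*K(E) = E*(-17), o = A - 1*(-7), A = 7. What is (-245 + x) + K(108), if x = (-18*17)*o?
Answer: -29867/7 ≈ -4266.7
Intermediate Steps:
o = 14 (o = 7 - 1*(-7) = 7 + 7 = 14)
x = -4284 (x = -18*17*14 = -306*14 = -4284)
K(E) = 17*E/7 (K(E) = -E*(-17)/7 = -(-17)*E/7 = 17*E/7)
(-245 + x) + K(108) = (-245 - 4284) + (17/7)*108 = -4529 + 1836/7 = -29867/7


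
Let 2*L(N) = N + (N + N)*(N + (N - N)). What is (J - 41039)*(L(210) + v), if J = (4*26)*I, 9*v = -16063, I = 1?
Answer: -5209415390/3 ≈ -1.7365e+9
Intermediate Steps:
v = -16063/9 (v = (1/9)*(-16063) = -16063/9 ≈ -1784.8)
J = 104 (J = (4*26)*1 = 104*1 = 104)
L(N) = N**2 + N/2 (L(N) = (N + (N + N)*(N + (N - N)))/2 = (N + (2*N)*(N + 0))/2 = (N + (2*N)*N)/2 = (N + 2*N**2)/2 = N**2 + N/2)
(J - 41039)*(L(210) + v) = (104 - 41039)*(210*(1/2 + 210) - 16063/9) = -40935*(210*(421/2) - 16063/9) = -40935*(44205 - 16063/9) = -40935*381782/9 = -5209415390/3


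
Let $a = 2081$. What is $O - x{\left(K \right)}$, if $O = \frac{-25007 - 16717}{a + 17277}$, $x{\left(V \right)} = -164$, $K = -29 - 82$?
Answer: $\frac{1566494}{9679} \approx 161.84$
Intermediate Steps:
$K = -111$ ($K = -29 - 82 = -111$)
$O = - \frac{20862}{9679}$ ($O = \frac{-25007 - 16717}{2081 + 17277} = \frac{-25007 - 16717}{19358} = \left(-41724\right) \frac{1}{19358} = - \frac{20862}{9679} \approx -2.1554$)
$O - x{\left(K \right)} = - \frac{20862}{9679} - -164 = - \frac{20862}{9679} + 164 = \frac{1566494}{9679}$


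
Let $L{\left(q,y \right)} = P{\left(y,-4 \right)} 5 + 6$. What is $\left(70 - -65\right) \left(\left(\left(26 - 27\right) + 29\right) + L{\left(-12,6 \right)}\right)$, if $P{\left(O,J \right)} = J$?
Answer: $1890$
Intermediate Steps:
$L{\left(q,y \right)} = -14$ ($L{\left(q,y \right)} = \left(-4\right) 5 + 6 = -20 + 6 = -14$)
$\left(70 - -65\right) \left(\left(\left(26 - 27\right) + 29\right) + L{\left(-12,6 \right)}\right) = \left(70 - -65\right) \left(\left(\left(26 - 27\right) + 29\right) - 14\right) = \left(70 + 65\right) \left(\left(-1 + 29\right) - 14\right) = 135 \left(28 - 14\right) = 135 \cdot 14 = 1890$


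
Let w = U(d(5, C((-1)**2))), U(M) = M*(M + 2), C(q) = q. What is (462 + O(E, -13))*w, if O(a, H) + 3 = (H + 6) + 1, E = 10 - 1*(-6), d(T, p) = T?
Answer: 15855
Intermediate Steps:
U(M) = M*(2 + M)
E = 16 (E = 10 + 6 = 16)
w = 35 (w = 5*(2 + 5) = 5*7 = 35)
O(a, H) = 4 + H (O(a, H) = -3 + ((H + 6) + 1) = -3 + ((6 + H) + 1) = -3 + (7 + H) = 4 + H)
(462 + O(E, -13))*w = (462 + (4 - 13))*35 = (462 - 9)*35 = 453*35 = 15855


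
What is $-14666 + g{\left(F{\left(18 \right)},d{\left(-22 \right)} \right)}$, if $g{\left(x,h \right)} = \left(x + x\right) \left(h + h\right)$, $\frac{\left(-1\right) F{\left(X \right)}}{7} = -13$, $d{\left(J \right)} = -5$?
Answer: $-16486$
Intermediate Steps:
$F{\left(X \right)} = 91$ ($F{\left(X \right)} = \left(-7\right) \left(-13\right) = 91$)
$g{\left(x,h \right)} = 4 h x$ ($g{\left(x,h \right)} = 2 x 2 h = 4 h x$)
$-14666 + g{\left(F{\left(18 \right)},d{\left(-22 \right)} \right)} = -14666 + 4 \left(-5\right) 91 = -14666 - 1820 = -16486$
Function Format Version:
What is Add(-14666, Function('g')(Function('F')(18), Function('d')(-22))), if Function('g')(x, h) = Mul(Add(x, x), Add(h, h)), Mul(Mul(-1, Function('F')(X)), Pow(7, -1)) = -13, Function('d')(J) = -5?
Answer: -16486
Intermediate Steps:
Function('F')(X) = 91 (Function('F')(X) = Mul(-7, -13) = 91)
Function('g')(x, h) = Mul(4, h, x) (Function('g')(x, h) = Mul(Mul(2, x), Mul(2, h)) = Mul(4, h, x))
Add(-14666, Function('g')(Function('F')(18), Function('d')(-22))) = Add(-14666, Mul(4, -5, 91)) = Add(-14666, -1820) = -16486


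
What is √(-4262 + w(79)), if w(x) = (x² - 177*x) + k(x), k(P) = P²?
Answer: I*√5763 ≈ 75.914*I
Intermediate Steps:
w(x) = -177*x + 2*x² (w(x) = (x² - 177*x) + x² = -177*x + 2*x²)
√(-4262 + w(79)) = √(-4262 + 79*(-177 + 2*79)) = √(-4262 + 79*(-177 + 158)) = √(-4262 + 79*(-19)) = √(-4262 - 1501) = √(-5763) = I*√5763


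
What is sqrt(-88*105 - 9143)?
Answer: I*sqrt(18383) ≈ 135.58*I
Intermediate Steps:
sqrt(-88*105 - 9143) = sqrt(-9240 - 9143) = sqrt(-18383) = I*sqrt(18383)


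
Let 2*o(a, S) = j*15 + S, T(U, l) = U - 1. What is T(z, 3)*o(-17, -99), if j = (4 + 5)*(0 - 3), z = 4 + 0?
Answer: -756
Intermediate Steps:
z = 4
j = -27 (j = 9*(-3) = -27)
T(U, l) = -1 + U
o(a, S) = -405/2 + S/2 (o(a, S) = (-27*15 + S)/2 = (-405 + S)/2 = -405/2 + S/2)
T(z, 3)*o(-17, -99) = (-1 + 4)*(-405/2 + (1/2)*(-99)) = 3*(-405/2 - 99/2) = 3*(-252) = -756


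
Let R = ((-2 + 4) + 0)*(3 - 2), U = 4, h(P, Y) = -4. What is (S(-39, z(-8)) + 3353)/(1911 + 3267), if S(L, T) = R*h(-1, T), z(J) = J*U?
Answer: 1115/1726 ≈ 0.64600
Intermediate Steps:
R = 2 (R = (2 + 0)*1 = 2*1 = 2)
z(J) = 4*J (z(J) = J*4 = 4*J)
S(L, T) = -8 (S(L, T) = 2*(-4) = -8)
(S(-39, z(-8)) + 3353)/(1911 + 3267) = (-8 + 3353)/(1911 + 3267) = 3345/5178 = 3345*(1/5178) = 1115/1726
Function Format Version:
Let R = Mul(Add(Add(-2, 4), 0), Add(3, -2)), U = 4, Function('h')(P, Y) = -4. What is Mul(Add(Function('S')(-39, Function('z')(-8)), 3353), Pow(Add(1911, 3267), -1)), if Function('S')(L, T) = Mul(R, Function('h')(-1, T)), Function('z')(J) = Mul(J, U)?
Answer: Rational(1115, 1726) ≈ 0.64600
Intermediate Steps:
R = 2 (R = Mul(Add(2, 0), 1) = Mul(2, 1) = 2)
Function('z')(J) = Mul(4, J) (Function('z')(J) = Mul(J, 4) = Mul(4, J))
Function('S')(L, T) = -8 (Function('S')(L, T) = Mul(2, -4) = -8)
Mul(Add(Function('S')(-39, Function('z')(-8)), 3353), Pow(Add(1911, 3267), -1)) = Mul(Add(-8, 3353), Pow(Add(1911, 3267), -1)) = Mul(3345, Pow(5178, -1)) = Mul(3345, Rational(1, 5178)) = Rational(1115, 1726)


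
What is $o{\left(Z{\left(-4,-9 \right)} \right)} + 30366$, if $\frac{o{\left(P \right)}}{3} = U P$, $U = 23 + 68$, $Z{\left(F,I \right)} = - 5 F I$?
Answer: $-18774$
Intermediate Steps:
$Z{\left(F,I \right)} = - 5 F I$
$U = 91$
$o{\left(P \right)} = 273 P$ ($o{\left(P \right)} = 3 \cdot 91 P = 273 P$)
$o{\left(Z{\left(-4,-9 \right)} \right)} + 30366 = 273 \left(\left(-5\right) \left(-4\right) \left(-9\right)\right) + 30366 = 273 \left(-180\right) + 30366 = -49140 + 30366 = -18774$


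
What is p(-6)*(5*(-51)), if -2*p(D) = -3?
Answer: -765/2 ≈ -382.50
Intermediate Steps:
p(D) = 3/2 (p(D) = -½*(-3) = 3/2)
p(-6)*(5*(-51)) = 3*(5*(-51))/2 = (3/2)*(-255) = -765/2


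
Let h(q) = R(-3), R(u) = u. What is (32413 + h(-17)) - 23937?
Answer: 8473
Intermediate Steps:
h(q) = -3
(32413 + h(-17)) - 23937 = (32413 - 3) - 23937 = 32410 - 23937 = 8473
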